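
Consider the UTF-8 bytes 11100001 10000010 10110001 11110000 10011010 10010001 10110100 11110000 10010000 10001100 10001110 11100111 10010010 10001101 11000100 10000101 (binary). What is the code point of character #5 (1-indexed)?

U+0105

Offset 0: leading byte 0xE1 = 11100001 → 3-byte char #1 = E1 82 B1.
Offset 3: leading byte 0xF0 = 11110000 → 4-byte char #2 = F0 9A 91 B4.
Offset 7: leading byte 0xF0 = 11110000 → 4-byte char #3 = F0 90 8C 8E.
Offset 11: leading byte 0xE7 = 11100111 → 3-byte char #4 = E7 92 8D.
Offset 14: leading byte 0xC4 = 11000100 → 2-byte char #5 = C4 85.
Leading byte 0xC4 = 11000100 matches 110xxxxx → 2-byte sequence.
Byte 1: 0xC4 = 11000100, payload 00100 (5 bits).
Byte 2: 0x85 = 10000101 (10xxxxxx ✓), payload 000101.
Concatenate: 00100000101 = 0x105 (11 bits → U+0105).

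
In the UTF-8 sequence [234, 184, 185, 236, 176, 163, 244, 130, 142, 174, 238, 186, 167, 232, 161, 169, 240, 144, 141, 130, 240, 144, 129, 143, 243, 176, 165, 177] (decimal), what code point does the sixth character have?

Offset 0: leading byte 0xEA = 11101010 → 3-byte char #1 = EA B8 B9.
Offset 3: leading byte 0xEC = 11101100 → 3-byte char #2 = EC B0 A3.
Offset 6: leading byte 0xF4 = 11110100 → 4-byte char #3 = F4 82 8E AE.
Offset 10: leading byte 0xEE = 11101110 → 3-byte char #4 = EE BA A7.
Offset 13: leading byte 0xE8 = 11101000 → 3-byte char #5 = E8 A1 A9.
Offset 16: leading byte 0xF0 = 11110000 → 4-byte char #6 = F0 90 8D 82.
Leading byte 0xF0 = 11110000 matches 11110xxx → 4-byte sequence.
Byte 1: 0xF0 = 11110000, payload 000 (3 bits).
Byte 2: 0x90 = 10010000 (10xxxxxx ✓), payload 010000.
Byte 3: 0x8D = 10001101 (10xxxxxx ✓), payload 001101.
Byte 4: 0x82 = 10000010 (10xxxxxx ✓), payload 000010.
Concatenate: 000010000001101000010 = 0x10342 (21 bits → U+10342).

U+10342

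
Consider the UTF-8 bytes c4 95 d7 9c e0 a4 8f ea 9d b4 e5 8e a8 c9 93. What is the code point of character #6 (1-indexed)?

Offset 0: leading byte 0xC4 = 11000100 → 2-byte char #1 = C4 95.
Offset 2: leading byte 0xD7 = 11010111 → 2-byte char #2 = D7 9C.
Offset 4: leading byte 0xE0 = 11100000 → 3-byte char #3 = E0 A4 8F.
Offset 7: leading byte 0xEA = 11101010 → 3-byte char #4 = EA 9D B4.
Offset 10: leading byte 0xE5 = 11100101 → 3-byte char #5 = E5 8E A8.
Offset 13: leading byte 0xC9 = 11001001 → 2-byte char #6 = C9 93.
Leading byte 0xC9 = 11001001 matches 110xxxxx → 2-byte sequence.
Byte 1: 0xC9 = 11001001, payload 01001 (5 bits).
Byte 2: 0x93 = 10010011 (10xxxxxx ✓), payload 010011.
Concatenate: 01001010011 = 0x253 (11 bits → U+0253).

U+0253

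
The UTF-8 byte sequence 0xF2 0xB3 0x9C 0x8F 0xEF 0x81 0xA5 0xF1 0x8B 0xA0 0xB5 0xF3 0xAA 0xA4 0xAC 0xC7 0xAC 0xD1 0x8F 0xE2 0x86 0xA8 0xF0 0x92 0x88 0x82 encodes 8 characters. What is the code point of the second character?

U+F065

Offset 0: leading byte 0xF2 = 11110010 → 4-byte char #1 = F2 B3 9C 8F.
Offset 4: leading byte 0xEF = 11101111 → 3-byte char #2 = EF 81 A5.
Leading byte 0xEF = 11101111 matches 1110xxxx → 3-byte sequence.
Byte 1: 0xEF = 11101111, payload 1111 (4 bits).
Byte 2: 0x81 = 10000001 (10xxxxxx ✓), payload 000001.
Byte 3: 0xA5 = 10100101 (10xxxxxx ✓), payload 100101.
Concatenate: 1111000001100101 = 0xF065 (16 bits → U+F065).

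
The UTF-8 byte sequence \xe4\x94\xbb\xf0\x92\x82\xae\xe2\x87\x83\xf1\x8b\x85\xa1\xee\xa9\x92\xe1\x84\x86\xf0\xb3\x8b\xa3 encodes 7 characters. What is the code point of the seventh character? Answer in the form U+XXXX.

U+332E3

Offset 0: leading byte 0xE4 = 11100100 → 3-byte char #1 = E4 94 BB.
Offset 3: leading byte 0xF0 = 11110000 → 4-byte char #2 = F0 92 82 AE.
Offset 7: leading byte 0xE2 = 11100010 → 3-byte char #3 = E2 87 83.
Offset 10: leading byte 0xF1 = 11110001 → 4-byte char #4 = F1 8B 85 A1.
Offset 14: leading byte 0xEE = 11101110 → 3-byte char #5 = EE A9 92.
Offset 17: leading byte 0xE1 = 11100001 → 3-byte char #6 = E1 84 86.
Offset 20: leading byte 0xF0 = 11110000 → 4-byte char #7 = F0 B3 8B A3.
Leading byte 0xF0 = 11110000 matches 11110xxx → 4-byte sequence.
Byte 1: 0xF0 = 11110000, payload 000 (3 bits).
Byte 2: 0xB3 = 10110011 (10xxxxxx ✓), payload 110011.
Byte 3: 0x8B = 10001011 (10xxxxxx ✓), payload 001011.
Byte 4: 0xA3 = 10100011 (10xxxxxx ✓), payload 100011.
Concatenate: 000110011001011100011 = 0x332E3 (21 bits → U+332E3).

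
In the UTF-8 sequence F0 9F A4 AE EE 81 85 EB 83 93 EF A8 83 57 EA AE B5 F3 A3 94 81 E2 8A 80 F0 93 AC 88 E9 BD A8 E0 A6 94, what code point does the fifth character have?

Offset 0: leading byte 0xF0 = 11110000 → 4-byte char #1 = F0 9F A4 AE.
Offset 4: leading byte 0xEE = 11101110 → 3-byte char #2 = EE 81 85.
Offset 7: leading byte 0xEB = 11101011 → 3-byte char #3 = EB 83 93.
Offset 10: leading byte 0xEF = 11101111 → 3-byte char #4 = EF A8 83.
Offset 13: leading byte 0x57 = 01010111 → 1-byte char #5 = 57.
Leading byte 0x57 = 01010111 matches 0xxxxxxx → 1-byte sequence.
Byte 1: 0x57 = 01010111, payload 1010111 (7 bits).
Concatenate: 1010111 = 0x57 (7 bits → U+0057).

U+0057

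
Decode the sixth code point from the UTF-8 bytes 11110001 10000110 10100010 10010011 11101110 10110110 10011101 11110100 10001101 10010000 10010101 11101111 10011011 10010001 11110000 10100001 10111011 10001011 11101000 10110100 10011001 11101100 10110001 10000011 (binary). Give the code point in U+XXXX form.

Offset 0: leading byte 0xF1 = 11110001 → 4-byte char #1 = F1 86 A2 93.
Offset 4: leading byte 0xEE = 11101110 → 3-byte char #2 = EE B6 9D.
Offset 7: leading byte 0xF4 = 11110100 → 4-byte char #3 = F4 8D 90 95.
Offset 11: leading byte 0xEF = 11101111 → 3-byte char #4 = EF 9B 91.
Offset 14: leading byte 0xF0 = 11110000 → 4-byte char #5 = F0 A1 BB 8B.
Offset 18: leading byte 0xE8 = 11101000 → 3-byte char #6 = E8 B4 99.
Leading byte 0xE8 = 11101000 matches 1110xxxx → 3-byte sequence.
Byte 1: 0xE8 = 11101000, payload 1000 (4 bits).
Byte 2: 0xB4 = 10110100 (10xxxxxx ✓), payload 110100.
Byte 3: 0x99 = 10011001 (10xxxxxx ✓), payload 011001.
Concatenate: 1000110100011001 = 0x8D19 (16 bits → U+8D19).

U+8D19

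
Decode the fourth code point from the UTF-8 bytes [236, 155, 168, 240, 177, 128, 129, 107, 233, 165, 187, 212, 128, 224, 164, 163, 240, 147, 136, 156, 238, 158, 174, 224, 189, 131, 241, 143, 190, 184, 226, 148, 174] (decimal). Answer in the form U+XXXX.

U+997B

Offset 0: leading byte 0xEC = 11101100 → 3-byte char #1 = EC 9B A8.
Offset 3: leading byte 0xF0 = 11110000 → 4-byte char #2 = F0 B1 80 81.
Offset 7: leading byte 0x6B = 01101011 → 1-byte char #3 = 6B.
Offset 8: leading byte 0xE9 = 11101001 → 3-byte char #4 = E9 A5 BB.
Leading byte 0xE9 = 11101001 matches 1110xxxx → 3-byte sequence.
Byte 1: 0xE9 = 11101001, payload 1001 (4 bits).
Byte 2: 0xA5 = 10100101 (10xxxxxx ✓), payload 100101.
Byte 3: 0xBB = 10111011 (10xxxxxx ✓), payload 111011.
Concatenate: 1001100101111011 = 0x997B (16 bits → U+997B).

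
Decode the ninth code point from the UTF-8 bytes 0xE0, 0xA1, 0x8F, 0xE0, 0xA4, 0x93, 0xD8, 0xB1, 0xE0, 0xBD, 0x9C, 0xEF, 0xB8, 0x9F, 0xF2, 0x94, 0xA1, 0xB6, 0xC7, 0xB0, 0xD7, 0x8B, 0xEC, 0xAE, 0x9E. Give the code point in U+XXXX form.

Offset 0: leading byte 0xE0 = 11100000 → 3-byte char #1 = E0 A1 8F.
Offset 3: leading byte 0xE0 = 11100000 → 3-byte char #2 = E0 A4 93.
Offset 6: leading byte 0xD8 = 11011000 → 2-byte char #3 = D8 B1.
Offset 8: leading byte 0xE0 = 11100000 → 3-byte char #4 = E0 BD 9C.
Offset 11: leading byte 0xEF = 11101111 → 3-byte char #5 = EF B8 9F.
Offset 14: leading byte 0xF2 = 11110010 → 4-byte char #6 = F2 94 A1 B6.
Offset 18: leading byte 0xC7 = 11000111 → 2-byte char #7 = C7 B0.
Offset 20: leading byte 0xD7 = 11010111 → 2-byte char #8 = D7 8B.
Offset 22: leading byte 0xEC = 11101100 → 3-byte char #9 = EC AE 9E.
Leading byte 0xEC = 11101100 matches 1110xxxx → 3-byte sequence.
Byte 1: 0xEC = 11101100, payload 1100 (4 bits).
Byte 2: 0xAE = 10101110 (10xxxxxx ✓), payload 101110.
Byte 3: 0x9E = 10011110 (10xxxxxx ✓), payload 011110.
Concatenate: 1100101110011110 = 0xCB9E (16 bits → U+CB9E).

U+CB9E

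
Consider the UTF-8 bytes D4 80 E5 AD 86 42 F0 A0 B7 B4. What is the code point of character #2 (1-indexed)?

U+5B46

Offset 0: leading byte 0xD4 = 11010100 → 2-byte char #1 = D4 80.
Offset 2: leading byte 0xE5 = 11100101 → 3-byte char #2 = E5 AD 86.
Leading byte 0xE5 = 11100101 matches 1110xxxx → 3-byte sequence.
Byte 1: 0xE5 = 11100101, payload 0101 (4 bits).
Byte 2: 0xAD = 10101101 (10xxxxxx ✓), payload 101101.
Byte 3: 0x86 = 10000110 (10xxxxxx ✓), payload 000110.
Concatenate: 0101101101000110 = 0x5B46 (16 bits → U+5B46).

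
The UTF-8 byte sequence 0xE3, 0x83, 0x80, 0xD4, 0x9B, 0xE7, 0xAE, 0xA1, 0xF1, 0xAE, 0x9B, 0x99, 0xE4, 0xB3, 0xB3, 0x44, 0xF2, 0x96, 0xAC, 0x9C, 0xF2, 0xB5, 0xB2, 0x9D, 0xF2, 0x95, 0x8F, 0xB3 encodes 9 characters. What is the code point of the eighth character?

U+B5C9D

Offset 0: leading byte 0xE3 = 11100011 → 3-byte char #1 = E3 83 80.
Offset 3: leading byte 0xD4 = 11010100 → 2-byte char #2 = D4 9B.
Offset 5: leading byte 0xE7 = 11100111 → 3-byte char #3 = E7 AE A1.
Offset 8: leading byte 0xF1 = 11110001 → 4-byte char #4 = F1 AE 9B 99.
Offset 12: leading byte 0xE4 = 11100100 → 3-byte char #5 = E4 B3 B3.
Offset 15: leading byte 0x44 = 01000100 → 1-byte char #6 = 44.
Offset 16: leading byte 0xF2 = 11110010 → 4-byte char #7 = F2 96 AC 9C.
Offset 20: leading byte 0xF2 = 11110010 → 4-byte char #8 = F2 B5 B2 9D.
Leading byte 0xF2 = 11110010 matches 11110xxx → 4-byte sequence.
Byte 1: 0xF2 = 11110010, payload 010 (3 bits).
Byte 2: 0xB5 = 10110101 (10xxxxxx ✓), payload 110101.
Byte 3: 0xB2 = 10110010 (10xxxxxx ✓), payload 110010.
Byte 4: 0x9D = 10011101 (10xxxxxx ✓), payload 011101.
Concatenate: 010110101110010011101 = 0xB5C9D (21 bits → U+B5C9D).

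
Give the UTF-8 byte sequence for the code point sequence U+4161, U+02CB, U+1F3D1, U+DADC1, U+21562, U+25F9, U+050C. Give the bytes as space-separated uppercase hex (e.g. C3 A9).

U+4161: 3-byte form → E4 85 A1.
U+02CB: 2-byte form → CB 8B.
U+1F3D1: 4-byte form → F0 9F 8F 91.
U+DADC1: 4-byte form → F3 9A B7 81.
U+21562: 4-byte form → F0 A1 95 A2.
U+25F9: 3-byte form → E2 97 B9.
U+050C: 2-byte form → D4 8C.
Concatenated (22 bytes): E4 85 A1 CB 8B F0 9F 8F 91 F3 9A B7 81 F0 A1 95 A2 E2 97 B9 D4 8C.

E4 85 A1 CB 8B F0 9F 8F 91 F3 9A B7 81 F0 A1 95 A2 E2 97 B9 D4 8C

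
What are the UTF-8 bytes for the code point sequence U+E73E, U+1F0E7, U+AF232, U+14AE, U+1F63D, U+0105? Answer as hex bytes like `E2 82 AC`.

U+E73E: 3-byte form → EE 9C BE.
U+1F0E7: 4-byte form → F0 9F 83 A7.
U+AF232: 4-byte form → F2 AF 88 B2.
U+14AE: 3-byte form → E1 92 AE.
U+1F63D: 4-byte form → F0 9F 98 BD.
U+0105: 2-byte form → C4 85.
Concatenated (20 bytes): EE 9C BE F0 9F 83 A7 F2 AF 88 B2 E1 92 AE F0 9F 98 BD C4 85.

EE 9C BE F0 9F 83 A7 F2 AF 88 B2 E1 92 AE F0 9F 98 BD C4 85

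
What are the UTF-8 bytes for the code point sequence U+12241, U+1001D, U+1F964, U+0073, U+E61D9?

F0 92 89 81 F0 90 80 9D F0 9F A5 A4 73 F3 A6 87 99

U+12241: 4-byte form → F0 92 89 81.
U+1001D: 4-byte form → F0 90 80 9D.
U+1F964: 4-byte form → F0 9F A5 A4.
U+0073: 1-byte form → 73.
U+E61D9: 4-byte form → F3 A6 87 99.
Concatenated (17 bytes): F0 92 89 81 F0 90 80 9D F0 9F A5 A4 73 F3 A6 87 99.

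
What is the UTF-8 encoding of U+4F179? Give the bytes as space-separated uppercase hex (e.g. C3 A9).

U+4F179 = 0x4F179 = 323961 decimal. In range U+10000–U+10FFFF → 4-byte form: 11110xxx 10xxxxxx 10xxxxxx 10xxxxxx.
Binary (21 bits): 001001111000101111001.
Split 3+6+6+6: 001 | 001111 | 000101 | 111001.
Byte 1: 11110001 = 0xF1.
Byte 2: 10001111 = 0x8F.
Byte 3: 10000101 = 0x85.
Byte 4: 10111001 = 0xB9.

F1 8F 85 B9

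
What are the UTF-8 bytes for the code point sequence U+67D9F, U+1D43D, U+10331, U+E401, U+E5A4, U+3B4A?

U+67D9F: 4-byte form → F1 A7 B6 9F.
U+1D43D: 4-byte form → F0 9D 90 BD.
U+10331: 4-byte form → F0 90 8C B1.
U+E401: 3-byte form → EE 90 81.
U+E5A4: 3-byte form → EE 96 A4.
U+3B4A: 3-byte form → E3 AD 8A.
Concatenated (21 bytes): F1 A7 B6 9F F0 9D 90 BD F0 90 8C B1 EE 90 81 EE 96 A4 E3 AD 8A.

F1 A7 B6 9F F0 9D 90 BD F0 90 8C B1 EE 90 81 EE 96 A4 E3 AD 8A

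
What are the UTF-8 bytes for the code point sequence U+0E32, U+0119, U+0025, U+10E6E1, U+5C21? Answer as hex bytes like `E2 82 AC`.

U+0E32: 3-byte form → E0 B8 B2.
U+0119: 2-byte form → C4 99.
U+0025: 1-byte form → 25.
U+10E6E1: 4-byte form → F4 8E 9B A1.
U+5C21: 3-byte form → E5 B0 A1.
Concatenated (13 bytes): E0 B8 B2 C4 99 25 F4 8E 9B A1 E5 B0 A1.

E0 B8 B2 C4 99 25 F4 8E 9B A1 E5 B0 A1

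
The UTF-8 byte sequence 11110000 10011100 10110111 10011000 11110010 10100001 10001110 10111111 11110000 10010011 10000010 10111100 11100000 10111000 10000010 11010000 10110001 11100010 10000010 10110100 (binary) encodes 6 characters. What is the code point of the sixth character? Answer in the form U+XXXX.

Offset 0: leading byte 0xF0 = 11110000 → 4-byte char #1 = F0 9C B7 98.
Offset 4: leading byte 0xF2 = 11110010 → 4-byte char #2 = F2 A1 8E BF.
Offset 8: leading byte 0xF0 = 11110000 → 4-byte char #3 = F0 93 82 BC.
Offset 12: leading byte 0xE0 = 11100000 → 3-byte char #4 = E0 B8 82.
Offset 15: leading byte 0xD0 = 11010000 → 2-byte char #5 = D0 B1.
Offset 17: leading byte 0xE2 = 11100010 → 3-byte char #6 = E2 82 B4.
Leading byte 0xE2 = 11100010 matches 1110xxxx → 3-byte sequence.
Byte 1: 0xE2 = 11100010, payload 0010 (4 bits).
Byte 2: 0x82 = 10000010 (10xxxxxx ✓), payload 000010.
Byte 3: 0xB4 = 10110100 (10xxxxxx ✓), payload 110100.
Concatenate: 0010000010110100 = 0x20B4 (16 bits → U+20B4).

U+20B4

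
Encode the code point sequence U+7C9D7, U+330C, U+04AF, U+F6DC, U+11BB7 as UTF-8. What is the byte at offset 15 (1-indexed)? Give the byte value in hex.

0xAE

1-indexed offset 15 is 0-indexed offset 14.
U+7C9D7 → 4-byte form F1 BC A7 97 at offsets 0–3.
U+330C → 3-byte form E3 8C 8C at offsets 4–6.
U+04AF → 2-byte form D2 AF at offsets 7–8.
U+F6DC → 3-byte form EF 9B 9C at offsets 9–11.
U+11BB7 → 4-byte form F0 91 AE B7 at offsets 12–15.
Offset 14 falls in char 5's range; it's byte 3 of F0 91 AE B7 = 0xAE.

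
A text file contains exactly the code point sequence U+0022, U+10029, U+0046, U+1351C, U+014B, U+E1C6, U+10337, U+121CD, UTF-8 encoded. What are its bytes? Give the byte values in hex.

U+0022: 1-byte form → 22.
U+10029: 4-byte form → F0 90 80 A9.
U+0046: 1-byte form → 46.
U+1351C: 4-byte form → F0 93 94 9C.
U+014B: 2-byte form → C5 8B.
U+E1C6: 3-byte form → EE 87 86.
U+10337: 4-byte form → F0 90 8C B7.
U+121CD: 4-byte form → F0 92 87 8D.
Concatenated (23 bytes): 22 F0 90 80 A9 46 F0 93 94 9C C5 8B EE 87 86 F0 90 8C B7 F0 92 87 8D.

22 F0 90 80 A9 46 F0 93 94 9C C5 8B EE 87 86 F0 90 8C B7 F0 92 87 8D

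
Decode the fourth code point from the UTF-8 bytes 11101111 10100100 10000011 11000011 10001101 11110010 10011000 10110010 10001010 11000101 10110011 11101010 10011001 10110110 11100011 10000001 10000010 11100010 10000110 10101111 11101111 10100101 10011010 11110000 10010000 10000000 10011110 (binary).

Offset 0: leading byte 0xEF = 11101111 → 3-byte char #1 = EF A4 83.
Offset 3: leading byte 0xC3 = 11000011 → 2-byte char #2 = C3 8D.
Offset 5: leading byte 0xF2 = 11110010 → 4-byte char #3 = F2 98 B2 8A.
Offset 9: leading byte 0xC5 = 11000101 → 2-byte char #4 = C5 B3.
Leading byte 0xC5 = 11000101 matches 110xxxxx → 2-byte sequence.
Byte 1: 0xC5 = 11000101, payload 00101 (5 bits).
Byte 2: 0xB3 = 10110011 (10xxxxxx ✓), payload 110011.
Concatenate: 00101110011 = 0x173 (11 bits → U+0173).

U+0173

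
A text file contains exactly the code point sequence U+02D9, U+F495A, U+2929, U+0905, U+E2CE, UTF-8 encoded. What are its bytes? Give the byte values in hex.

CB 99 F3 B4 A5 9A E2 A4 A9 E0 A4 85 EE 8B 8E

U+02D9: 2-byte form → CB 99.
U+F495A: 4-byte form → F3 B4 A5 9A.
U+2929: 3-byte form → E2 A4 A9.
U+0905: 3-byte form → E0 A4 85.
U+E2CE: 3-byte form → EE 8B 8E.
Concatenated (15 bytes): CB 99 F3 B4 A5 9A E2 A4 A9 E0 A4 85 EE 8B 8E.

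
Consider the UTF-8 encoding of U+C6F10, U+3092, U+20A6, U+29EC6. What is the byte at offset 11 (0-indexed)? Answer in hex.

U+C6F10 → 4-byte form F3 86 BC 90 at offsets 0–3.
U+3092 → 3-byte form E3 82 92 at offsets 4–6.
U+20A6 → 3-byte form E2 82 A6 at offsets 7–9.
U+29EC6 → 4-byte form F0 A9 BB 86 at offsets 10–13.
Offset 11 falls in char 4's range; it's byte 2 of F0 A9 BB 86 = 0xA9.

0xA9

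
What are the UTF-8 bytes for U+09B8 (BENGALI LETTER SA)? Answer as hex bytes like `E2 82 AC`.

E0 A6 B8

U+09B8 = 0x9B8 = 2488 decimal. In range U+0800–U+FFFF → 3-byte form: 1110xxxx 10xxxxxx 10xxxxxx.
Binary (16 bits): 0000100110111000.
Split 4+6+6: 0000 | 100110 | 111000.
Byte 1: 11100000 = 0xE0.
Byte 2: 10100110 = 0xA6.
Byte 3: 10111000 = 0xB8.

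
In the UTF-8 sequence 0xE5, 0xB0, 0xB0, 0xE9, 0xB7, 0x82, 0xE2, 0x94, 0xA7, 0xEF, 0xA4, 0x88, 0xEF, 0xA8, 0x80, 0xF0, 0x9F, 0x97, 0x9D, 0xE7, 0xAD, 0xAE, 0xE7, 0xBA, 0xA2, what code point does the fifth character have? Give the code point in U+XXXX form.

Offset 0: leading byte 0xE5 = 11100101 → 3-byte char #1 = E5 B0 B0.
Offset 3: leading byte 0xE9 = 11101001 → 3-byte char #2 = E9 B7 82.
Offset 6: leading byte 0xE2 = 11100010 → 3-byte char #3 = E2 94 A7.
Offset 9: leading byte 0xEF = 11101111 → 3-byte char #4 = EF A4 88.
Offset 12: leading byte 0xEF = 11101111 → 3-byte char #5 = EF A8 80.
Leading byte 0xEF = 11101111 matches 1110xxxx → 3-byte sequence.
Byte 1: 0xEF = 11101111, payload 1111 (4 bits).
Byte 2: 0xA8 = 10101000 (10xxxxxx ✓), payload 101000.
Byte 3: 0x80 = 10000000 (10xxxxxx ✓), payload 000000.
Concatenate: 1111101000000000 = 0xFA00 (16 bits → U+FA00).

U+FA00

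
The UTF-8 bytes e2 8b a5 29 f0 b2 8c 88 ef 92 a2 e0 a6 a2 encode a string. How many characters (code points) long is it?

5

Byte at offset 0: 0xE2 = 11100010 → 3-byte char (#1). Advance 3.
Byte at offset 3: 0x29 = 00101001 → 1-byte char (#2). Advance 1.
Byte at offset 4: 0xF0 = 11110000 → 4-byte char (#3). Advance 4.
Byte at offset 8: 0xEF = 11101111 → 3-byte char (#4). Advance 3.
Byte at offset 11: 0xE0 = 11100000 → 3-byte char (#5). Advance 3.
Reached end at offset 14 after 5 code points.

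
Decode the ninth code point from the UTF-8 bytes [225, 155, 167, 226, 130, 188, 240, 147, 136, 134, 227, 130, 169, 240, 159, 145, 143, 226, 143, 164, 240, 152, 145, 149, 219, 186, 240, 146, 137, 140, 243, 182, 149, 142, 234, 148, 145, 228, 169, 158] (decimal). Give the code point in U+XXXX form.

U+1224C

Offset 0: leading byte 0xE1 = 11100001 → 3-byte char #1 = E1 9B A7.
Offset 3: leading byte 0xE2 = 11100010 → 3-byte char #2 = E2 82 BC.
Offset 6: leading byte 0xF0 = 11110000 → 4-byte char #3 = F0 93 88 86.
Offset 10: leading byte 0xE3 = 11100011 → 3-byte char #4 = E3 82 A9.
Offset 13: leading byte 0xF0 = 11110000 → 4-byte char #5 = F0 9F 91 8F.
Offset 17: leading byte 0xE2 = 11100010 → 3-byte char #6 = E2 8F A4.
Offset 20: leading byte 0xF0 = 11110000 → 4-byte char #7 = F0 98 91 95.
Offset 24: leading byte 0xDB = 11011011 → 2-byte char #8 = DB BA.
Offset 26: leading byte 0xF0 = 11110000 → 4-byte char #9 = F0 92 89 8C.
Leading byte 0xF0 = 11110000 matches 11110xxx → 4-byte sequence.
Byte 1: 0xF0 = 11110000, payload 000 (3 bits).
Byte 2: 0x92 = 10010010 (10xxxxxx ✓), payload 010010.
Byte 3: 0x89 = 10001001 (10xxxxxx ✓), payload 001001.
Byte 4: 0x8C = 10001100 (10xxxxxx ✓), payload 001100.
Concatenate: 000010010001001001100 = 0x1224C (21 bits → U+1224C).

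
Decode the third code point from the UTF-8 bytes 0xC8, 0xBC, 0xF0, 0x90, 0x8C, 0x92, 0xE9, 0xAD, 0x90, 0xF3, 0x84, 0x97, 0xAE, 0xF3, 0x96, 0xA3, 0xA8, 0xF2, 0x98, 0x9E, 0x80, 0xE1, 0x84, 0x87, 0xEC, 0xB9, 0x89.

Offset 0: leading byte 0xC8 = 11001000 → 2-byte char #1 = C8 BC.
Offset 2: leading byte 0xF0 = 11110000 → 4-byte char #2 = F0 90 8C 92.
Offset 6: leading byte 0xE9 = 11101001 → 3-byte char #3 = E9 AD 90.
Leading byte 0xE9 = 11101001 matches 1110xxxx → 3-byte sequence.
Byte 1: 0xE9 = 11101001, payload 1001 (4 bits).
Byte 2: 0xAD = 10101101 (10xxxxxx ✓), payload 101101.
Byte 3: 0x90 = 10010000 (10xxxxxx ✓), payload 010000.
Concatenate: 1001101101010000 = 0x9B50 (16 bits → U+9B50).

U+9B50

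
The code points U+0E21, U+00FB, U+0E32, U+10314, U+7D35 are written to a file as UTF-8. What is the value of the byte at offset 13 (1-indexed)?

0xE7

1-indexed offset 13 is 0-indexed offset 12.
U+0E21 → 3-byte form E0 B8 A1 at offsets 0–2.
U+00FB → 2-byte form C3 BB at offsets 3–4.
U+0E32 → 3-byte form E0 B8 B2 at offsets 5–7.
U+10314 → 4-byte form F0 90 8C 94 at offsets 8–11.
U+7D35 → 3-byte form E7 B4 B5 at offsets 12–14.
Offset 12 falls in char 5's range; it's byte 1 of E7 B4 B5 = 0xE7.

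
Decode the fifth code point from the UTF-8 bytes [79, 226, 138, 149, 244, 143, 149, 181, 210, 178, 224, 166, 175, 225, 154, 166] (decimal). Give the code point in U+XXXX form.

U+09AF

Offset 0: leading byte 0x4F = 01001111 → 1-byte char #1 = 4F.
Offset 1: leading byte 0xE2 = 11100010 → 3-byte char #2 = E2 8A 95.
Offset 4: leading byte 0xF4 = 11110100 → 4-byte char #3 = F4 8F 95 B5.
Offset 8: leading byte 0xD2 = 11010010 → 2-byte char #4 = D2 B2.
Offset 10: leading byte 0xE0 = 11100000 → 3-byte char #5 = E0 A6 AF.
Leading byte 0xE0 = 11100000 matches 1110xxxx → 3-byte sequence.
Byte 1: 0xE0 = 11100000, payload 0000 (4 bits).
Byte 2: 0xA6 = 10100110 (10xxxxxx ✓), payload 100110.
Byte 3: 0xAF = 10101111 (10xxxxxx ✓), payload 101111.
Concatenate: 0000100110101111 = 0x9AF (16 bits → U+09AF).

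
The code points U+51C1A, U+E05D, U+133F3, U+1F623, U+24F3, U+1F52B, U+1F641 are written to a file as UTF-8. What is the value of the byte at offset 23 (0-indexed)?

0x9F

U+51C1A → 4-byte form F1 91 B0 9A at offsets 0–3.
U+E05D → 3-byte form EE 81 9D at offsets 4–6.
U+133F3 → 4-byte form F0 93 8F B3 at offsets 7–10.
U+1F623 → 4-byte form F0 9F 98 A3 at offsets 11–14.
U+24F3 → 3-byte form E2 93 B3 at offsets 15–17.
U+1F52B → 4-byte form F0 9F 94 AB at offsets 18–21.
U+1F641 → 4-byte form F0 9F 99 81 at offsets 22–25.
Offset 23 falls in char 7's range; it's byte 2 of F0 9F 99 81 = 0x9F.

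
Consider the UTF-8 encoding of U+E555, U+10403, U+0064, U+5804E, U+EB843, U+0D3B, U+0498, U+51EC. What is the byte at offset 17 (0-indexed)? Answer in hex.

0xB4

U+E555 → 3-byte form EE 95 95 at offsets 0–2.
U+10403 → 4-byte form F0 90 90 83 at offsets 3–6.
U+0064 → 1-byte form 64 at offsets 7–7.
U+5804E → 4-byte form F1 98 81 8E at offsets 8–11.
U+EB843 → 4-byte form F3 AB A1 83 at offsets 12–15.
U+0D3B → 3-byte form E0 B4 BB at offsets 16–18.
Offset 17 falls in char 6's range; it's byte 2 of E0 B4 BB = 0xB4.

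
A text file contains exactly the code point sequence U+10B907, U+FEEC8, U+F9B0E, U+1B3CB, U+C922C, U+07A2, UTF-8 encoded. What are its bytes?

F4 8B A4 87 F3 BE BB 88 F3 B9 AC 8E F0 9B 8F 8B F3 89 88 AC DE A2

U+10B907: 4-byte form → F4 8B A4 87.
U+FEEC8: 4-byte form → F3 BE BB 88.
U+F9B0E: 4-byte form → F3 B9 AC 8E.
U+1B3CB: 4-byte form → F0 9B 8F 8B.
U+C922C: 4-byte form → F3 89 88 AC.
U+07A2: 2-byte form → DE A2.
Concatenated (22 bytes): F4 8B A4 87 F3 BE BB 88 F3 B9 AC 8E F0 9B 8F 8B F3 89 88 AC DE A2.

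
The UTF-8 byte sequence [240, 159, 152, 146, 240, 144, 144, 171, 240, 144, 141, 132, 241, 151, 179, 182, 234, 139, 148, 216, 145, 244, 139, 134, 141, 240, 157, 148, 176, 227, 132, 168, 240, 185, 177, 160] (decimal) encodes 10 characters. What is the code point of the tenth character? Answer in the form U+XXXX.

U+39C60

Offset 0: leading byte 0xF0 = 11110000 → 4-byte char #1 = F0 9F 98 92.
Offset 4: leading byte 0xF0 = 11110000 → 4-byte char #2 = F0 90 90 AB.
Offset 8: leading byte 0xF0 = 11110000 → 4-byte char #3 = F0 90 8D 84.
Offset 12: leading byte 0xF1 = 11110001 → 4-byte char #4 = F1 97 B3 B6.
Offset 16: leading byte 0xEA = 11101010 → 3-byte char #5 = EA 8B 94.
Offset 19: leading byte 0xD8 = 11011000 → 2-byte char #6 = D8 91.
Offset 21: leading byte 0xF4 = 11110100 → 4-byte char #7 = F4 8B 86 8D.
Offset 25: leading byte 0xF0 = 11110000 → 4-byte char #8 = F0 9D 94 B0.
Offset 29: leading byte 0xE3 = 11100011 → 3-byte char #9 = E3 84 A8.
Offset 32: leading byte 0xF0 = 11110000 → 4-byte char #10 = F0 B9 B1 A0.
Leading byte 0xF0 = 11110000 matches 11110xxx → 4-byte sequence.
Byte 1: 0xF0 = 11110000, payload 000 (3 bits).
Byte 2: 0xB9 = 10111001 (10xxxxxx ✓), payload 111001.
Byte 3: 0xB1 = 10110001 (10xxxxxx ✓), payload 110001.
Byte 4: 0xA0 = 10100000 (10xxxxxx ✓), payload 100000.
Concatenate: 000111001110001100000 = 0x39C60 (21 bits → U+39C60).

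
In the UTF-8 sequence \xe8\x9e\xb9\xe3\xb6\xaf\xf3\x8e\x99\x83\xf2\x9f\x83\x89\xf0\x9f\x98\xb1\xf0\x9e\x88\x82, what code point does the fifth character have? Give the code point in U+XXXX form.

U+1F631

Offset 0: leading byte 0xE8 = 11101000 → 3-byte char #1 = E8 9E B9.
Offset 3: leading byte 0xE3 = 11100011 → 3-byte char #2 = E3 B6 AF.
Offset 6: leading byte 0xF3 = 11110011 → 4-byte char #3 = F3 8E 99 83.
Offset 10: leading byte 0xF2 = 11110010 → 4-byte char #4 = F2 9F 83 89.
Offset 14: leading byte 0xF0 = 11110000 → 4-byte char #5 = F0 9F 98 B1.
Leading byte 0xF0 = 11110000 matches 11110xxx → 4-byte sequence.
Byte 1: 0xF0 = 11110000, payload 000 (3 bits).
Byte 2: 0x9F = 10011111 (10xxxxxx ✓), payload 011111.
Byte 3: 0x98 = 10011000 (10xxxxxx ✓), payload 011000.
Byte 4: 0xB1 = 10110001 (10xxxxxx ✓), payload 110001.
Concatenate: 000011111011000110001 = 0x1F631 (21 bits → U+1F631).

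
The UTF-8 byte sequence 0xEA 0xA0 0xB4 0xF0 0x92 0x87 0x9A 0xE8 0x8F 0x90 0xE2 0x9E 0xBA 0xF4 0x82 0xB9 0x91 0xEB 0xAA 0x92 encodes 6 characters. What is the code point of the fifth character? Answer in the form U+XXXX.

Offset 0: leading byte 0xEA = 11101010 → 3-byte char #1 = EA A0 B4.
Offset 3: leading byte 0xF0 = 11110000 → 4-byte char #2 = F0 92 87 9A.
Offset 7: leading byte 0xE8 = 11101000 → 3-byte char #3 = E8 8F 90.
Offset 10: leading byte 0xE2 = 11100010 → 3-byte char #4 = E2 9E BA.
Offset 13: leading byte 0xF4 = 11110100 → 4-byte char #5 = F4 82 B9 91.
Leading byte 0xF4 = 11110100 matches 11110xxx → 4-byte sequence.
Byte 1: 0xF4 = 11110100, payload 100 (3 bits).
Byte 2: 0x82 = 10000010 (10xxxxxx ✓), payload 000010.
Byte 3: 0xB9 = 10111001 (10xxxxxx ✓), payload 111001.
Byte 4: 0x91 = 10010001 (10xxxxxx ✓), payload 010001.
Concatenate: 100000010111001010001 = 0x102E51 (21 bits → U+102E51).

U+102E51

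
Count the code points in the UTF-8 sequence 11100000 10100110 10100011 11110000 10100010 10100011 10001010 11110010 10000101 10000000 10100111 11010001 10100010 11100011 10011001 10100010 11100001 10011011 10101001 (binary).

Byte at offset 0: 0xE0 = 11100000 → 3-byte char (#1). Advance 3.
Byte at offset 3: 0xF0 = 11110000 → 4-byte char (#2). Advance 4.
Byte at offset 7: 0xF2 = 11110010 → 4-byte char (#3). Advance 4.
Byte at offset 11: 0xD1 = 11010001 → 2-byte char (#4). Advance 2.
Byte at offset 13: 0xE3 = 11100011 → 3-byte char (#5). Advance 3.
Byte at offset 16: 0xE1 = 11100001 → 3-byte char (#6). Advance 3.
Reached end at offset 19 after 6 code points.

6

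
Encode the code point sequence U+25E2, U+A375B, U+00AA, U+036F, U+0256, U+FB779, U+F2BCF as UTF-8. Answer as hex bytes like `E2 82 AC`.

U+25E2: 3-byte form → E2 97 A2.
U+A375B: 4-byte form → F2 A3 9D 9B.
U+00AA: 2-byte form → C2 AA.
U+036F: 2-byte form → CD AF.
U+0256: 2-byte form → C9 96.
U+FB779: 4-byte form → F3 BB 9D B9.
U+F2BCF: 4-byte form → F3 B2 AF 8F.
Concatenated (21 bytes): E2 97 A2 F2 A3 9D 9B C2 AA CD AF C9 96 F3 BB 9D B9 F3 B2 AF 8F.

E2 97 A2 F2 A3 9D 9B C2 AA CD AF C9 96 F3 BB 9D B9 F3 B2 AF 8F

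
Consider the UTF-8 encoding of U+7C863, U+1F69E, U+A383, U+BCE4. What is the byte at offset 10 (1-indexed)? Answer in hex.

0x8E

1-indexed offset 10 is 0-indexed offset 9.
U+7C863 → 4-byte form F1 BC A1 A3 at offsets 0–3.
U+1F69E → 4-byte form F0 9F 9A 9E at offsets 4–7.
U+A383 → 3-byte form EA 8E 83 at offsets 8–10.
Offset 9 falls in char 3's range; it's byte 2 of EA 8E 83 = 0x8E.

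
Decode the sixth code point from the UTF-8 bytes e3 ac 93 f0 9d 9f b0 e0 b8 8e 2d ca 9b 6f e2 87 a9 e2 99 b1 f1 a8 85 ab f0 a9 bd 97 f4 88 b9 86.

Offset 0: leading byte 0xE3 = 11100011 → 3-byte char #1 = E3 AC 93.
Offset 3: leading byte 0xF0 = 11110000 → 4-byte char #2 = F0 9D 9F B0.
Offset 7: leading byte 0xE0 = 11100000 → 3-byte char #3 = E0 B8 8E.
Offset 10: leading byte 0x2D = 00101101 → 1-byte char #4 = 2D.
Offset 11: leading byte 0xCA = 11001010 → 2-byte char #5 = CA 9B.
Offset 13: leading byte 0x6F = 01101111 → 1-byte char #6 = 6F.
Leading byte 0x6F = 01101111 matches 0xxxxxxx → 1-byte sequence.
Byte 1: 0x6F = 01101111, payload 1101111 (7 bits).
Concatenate: 1101111 = 0x6F (7 bits → U+006F).

U+006F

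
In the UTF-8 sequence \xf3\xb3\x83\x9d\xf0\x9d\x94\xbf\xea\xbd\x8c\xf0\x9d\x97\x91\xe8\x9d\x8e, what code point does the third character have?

U+AF4C

Offset 0: leading byte 0xF3 = 11110011 → 4-byte char #1 = F3 B3 83 9D.
Offset 4: leading byte 0xF0 = 11110000 → 4-byte char #2 = F0 9D 94 BF.
Offset 8: leading byte 0xEA = 11101010 → 3-byte char #3 = EA BD 8C.
Leading byte 0xEA = 11101010 matches 1110xxxx → 3-byte sequence.
Byte 1: 0xEA = 11101010, payload 1010 (4 bits).
Byte 2: 0xBD = 10111101 (10xxxxxx ✓), payload 111101.
Byte 3: 0x8C = 10001100 (10xxxxxx ✓), payload 001100.
Concatenate: 1010111101001100 = 0xAF4C (16 bits → U+AF4C).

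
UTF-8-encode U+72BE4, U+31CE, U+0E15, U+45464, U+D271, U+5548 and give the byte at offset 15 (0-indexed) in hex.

0x89

U+72BE4 → 4-byte form F1 B2 AF A4 at offsets 0–3.
U+31CE → 3-byte form E3 87 8E at offsets 4–6.
U+0E15 → 3-byte form E0 B8 95 at offsets 7–9.
U+45464 → 4-byte form F1 85 91 A4 at offsets 10–13.
U+D271 → 3-byte form ED 89 B1 at offsets 14–16.
Offset 15 falls in char 5's range; it's byte 2 of ED 89 B1 = 0x89.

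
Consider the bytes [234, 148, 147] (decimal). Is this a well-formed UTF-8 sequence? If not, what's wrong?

valid

Leading byte 0xEA = 11101010 → 3-byte form.
Continuation bytes 0x94=10010100, 0x93=10010011 all match 10xxxxxx.
Decoded value 0xA513 is ≥ 0x800 (shortest form) and not a surrogate.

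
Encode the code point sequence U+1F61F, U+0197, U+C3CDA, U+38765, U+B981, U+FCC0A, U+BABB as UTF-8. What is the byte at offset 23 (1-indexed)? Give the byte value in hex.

0xAA

1-indexed offset 23 is 0-indexed offset 22.
U+1F61F → 4-byte form F0 9F 98 9F at offsets 0–3.
U+0197 → 2-byte form C6 97 at offsets 4–5.
U+C3CDA → 4-byte form F3 83 B3 9A at offsets 6–9.
U+38765 → 4-byte form F0 B8 9D A5 at offsets 10–13.
U+B981 → 3-byte form EB A6 81 at offsets 14–16.
U+FCC0A → 4-byte form F3 BC B0 8A at offsets 17–20.
U+BABB → 3-byte form EB AA BB at offsets 21–23.
Offset 22 falls in char 7's range; it's byte 2 of EB AA BB = 0xAA.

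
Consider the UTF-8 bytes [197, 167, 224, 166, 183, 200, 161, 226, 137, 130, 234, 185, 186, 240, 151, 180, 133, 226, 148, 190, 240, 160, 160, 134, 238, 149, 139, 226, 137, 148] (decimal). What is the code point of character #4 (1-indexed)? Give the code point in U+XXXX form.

U+2242

Offset 0: leading byte 0xC5 = 11000101 → 2-byte char #1 = C5 A7.
Offset 2: leading byte 0xE0 = 11100000 → 3-byte char #2 = E0 A6 B7.
Offset 5: leading byte 0xC8 = 11001000 → 2-byte char #3 = C8 A1.
Offset 7: leading byte 0xE2 = 11100010 → 3-byte char #4 = E2 89 82.
Leading byte 0xE2 = 11100010 matches 1110xxxx → 3-byte sequence.
Byte 1: 0xE2 = 11100010, payload 0010 (4 bits).
Byte 2: 0x89 = 10001001 (10xxxxxx ✓), payload 001001.
Byte 3: 0x82 = 10000010 (10xxxxxx ✓), payload 000010.
Concatenate: 0010001001000010 = 0x2242 (16 bits → U+2242).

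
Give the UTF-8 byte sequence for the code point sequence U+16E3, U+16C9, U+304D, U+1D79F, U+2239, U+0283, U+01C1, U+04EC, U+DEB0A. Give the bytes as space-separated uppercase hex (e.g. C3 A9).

U+16E3: 3-byte form → E1 9B A3.
U+16C9: 3-byte form → E1 9B 89.
U+304D: 3-byte form → E3 81 8D.
U+1D79F: 4-byte form → F0 9D 9E 9F.
U+2239: 3-byte form → E2 88 B9.
U+0283: 2-byte form → CA 83.
U+01C1: 2-byte form → C7 81.
U+04EC: 2-byte form → D3 AC.
U+DEB0A: 4-byte form → F3 9E AC 8A.
Concatenated (26 bytes): E1 9B A3 E1 9B 89 E3 81 8D F0 9D 9E 9F E2 88 B9 CA 83 C7 81 D3 AC F3 9E AC 8A.

E1 9B A3 E1 9B 89 E3 81 8D F0 9D 9E 9F E2 88 B9 CA 83 C7 81 D3 AC F3 9E AC 8A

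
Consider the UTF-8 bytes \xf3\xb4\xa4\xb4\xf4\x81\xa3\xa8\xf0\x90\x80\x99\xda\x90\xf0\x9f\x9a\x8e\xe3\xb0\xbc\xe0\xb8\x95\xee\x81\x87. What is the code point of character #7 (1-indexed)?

Offset 0: leading byte 0xF3 = 11110011 → 4-byte char #1 = F3 B4 A4 B4.
Offset 4: leading byte 0xF4 = 11110100 → 4-byte char #2 = F4 81 A3 A8.
Offset 8: leading byte 0xF0 = 11110000 → 4-byte char #3 = F0 90 80 99.
Offset 12: leading byte 0xDA = 11011010 → 2-byte char #4 = DA 90.
Offset 14: leading byte 0xF0 = 11110000 → 4-byte char #5 = F0 9F 9A 8E.
Offset 18: leading byte 0xE3 = 11100011 → 3-byte char #6 = E3 B0 BC.
Offset 21: leading byte 0xE0 = 11100000 → 3-byte char #7 = E0 B8 95.
Leading byte 0xE0 = 11100000 matches 1110xxxx → 3-byte sequence.
Byte 1: 0xE0 = 11100000, payload 0000 (4 bits).
Byte 2: 0xB8 = 10111000 (10xxxxxx ✓), payload 111000.
Byte 3: 0x95 = 10010101 (10xxxxxx ✓), payload 010101.
Concatenate: 0000111000010101 = 0xE15 (16 bits → U+0E15).

U+0E15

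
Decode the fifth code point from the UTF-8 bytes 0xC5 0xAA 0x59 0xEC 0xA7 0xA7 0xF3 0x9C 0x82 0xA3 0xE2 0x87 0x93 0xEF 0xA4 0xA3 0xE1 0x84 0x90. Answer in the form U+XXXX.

U+21D3

Offset 0: leading byte 0xC5 = 11000101 → 2-byte char #1 = C5 AA.
Offset 2: leading byte 0x59 = 01011001 → 1-byte char #2 = 59.
Offset 3: leading byte 0xEC = 11101100 → 3-byte char #3 = EC A7 A7.
Offset 6: leading byte 0xF3 = 11110011 → 4-byte char #4 = F3 9C 82 A3.
Offset 10: leading byte 0xE2 = 11100010 → 3-byte char #5 = E2 87 93.
Leading byte 0xE2 = 11100010 matches 1110xxxx → 3-byte sequence.
Byte 1: 0xE2 = 11100010, payload 0010 (4 bits).
Byte 2: 0x87 = 10000111 (10xxxxxx ✓), payload 000111.
Byte 3: 0x93 = 10010011 (10xxxxxx ✓), payload 010011.
Concatenate: 0010000111010011 = 0x21D3 (16 bits → U+21D3).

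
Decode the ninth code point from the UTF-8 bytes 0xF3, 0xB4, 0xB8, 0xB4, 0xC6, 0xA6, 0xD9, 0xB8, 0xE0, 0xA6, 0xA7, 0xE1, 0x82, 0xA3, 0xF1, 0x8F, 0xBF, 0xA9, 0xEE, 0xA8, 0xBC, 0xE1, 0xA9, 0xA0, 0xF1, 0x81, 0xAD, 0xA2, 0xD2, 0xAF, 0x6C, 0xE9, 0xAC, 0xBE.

U+41B62

Offset 0: leading byte 0xF3 = 11110011 → 4-byte char #1 = F3 B4 B8 B4.
Offset 4: leading byte 0xC6 = 11000110 → 2-byte char #2 = C6 A6.
Offset 6: leading byte 0xD9 = 11011001 → 2-byte char #3 = D9 B8.
Offset 8: leading byte 0xE0 = 11100000 → 3-byte char #4 = E0 A6 A7.
Offset 11: leading byte 0xE1 = 11100001 → 3-byte char #5 = E1 82 A3.
Offset 14: leading byte 0xF1 = 11110001 → 4-byte char #6 = F1 8F BF A9.
Offset 18: leading byte 0xEE = 11101110 → 3-byte char #7 = EE A8 BC.
Offset 21: leading byte 0xE1 = 11100001 → 3-byte char #8 = E1 A9 A0.
Offset 24: leading byte 0xF1 = 11110001 → 4-byte char #9 = F1 81 AD A2.
Leading byte 0xF1 = 11110001 matches 11110xxx → 4-byte sequence.
Byte 1: 0xF1 = 11110001, payload 001 (3 bits).
Byte 2: 0x81 = 10000001 (10xxxxxx ✓), payload 000001.
Byte 3: 0xAD = 10101101 (10xxxxxx ✓), payload 101101.
Byte 4: 0xA2 = 10100010 (10xxxxxx ✓), payload 100010.
Concatenate: 001000001101101100010 = 0x41B62 (21 bits → U+41B62).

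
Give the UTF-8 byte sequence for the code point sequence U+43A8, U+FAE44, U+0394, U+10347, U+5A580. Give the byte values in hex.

E4 8E A8 F3 BA B9 84 CE 94 F0 90 8D 87 F1 9A 96 80

U+43A8: 3-byte form → E4 8E A8.
U+FAE44: 4-byte form → F3 BA B9 84.
U+0394: 2-byte form → CE 94.
U+10347: 4-byte form → F0 90 8D 87.
U+5A580: 4-byte form → F1 9A 96 80.
Concatenated (17 bytes): E4 8E A8 F3 BA B9 84 CE 94 F0 90 8D 87 F1 9A 96 80.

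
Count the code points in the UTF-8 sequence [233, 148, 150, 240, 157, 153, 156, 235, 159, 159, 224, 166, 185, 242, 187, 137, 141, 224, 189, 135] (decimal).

Byte at offset 0: 0xE9 = 11101001 → 3-byte char (#1). Advance 3.
Byte at offset 3: 0xF0 = 11110000 → 4-byte char (#2). Advance 4.
Byte at offset 7: 0xEB = 11101011 → 3-byte char (#3). Advance 3.
Byte at offset 10: 0xE0 = 11100000 → 3-byte char (#4). Advance 3.
Byte at offset 13: 0xF2 = 11110010 → 4-byte char (#5). Advance 4.
Byte at offset 17: 0xE0 = 11100000 → 3-byte char (#6). Advance 3.
Reached end at offset 20 after 6 code points.

6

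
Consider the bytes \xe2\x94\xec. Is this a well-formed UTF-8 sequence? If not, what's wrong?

invalid (non-continuation byte where continuation expected)

Leading byte 0xE2 = 11100010 → 3-byte form.
Byte 3 is 0xEC = 11101100, which is not 10xxxxxx — expected a continuation byte.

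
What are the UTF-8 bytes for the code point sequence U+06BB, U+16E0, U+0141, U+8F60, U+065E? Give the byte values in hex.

DA BB E1 9B A0 C5 81 E8 BD A0 D9 9E

U+06BB: 2-byte form → DA BB.
U+16E0: 3-byte form → E1 9B A0.
U+0141: 2-byte form → C5 81.
U+8F60: 3-byte form → E8 BD A0.
U+065E: 2-byte form → D9 9E.
Concatenated (12 bytes): DA BB E1 9B A0 C5 81 E8 BD A0 D9 9E.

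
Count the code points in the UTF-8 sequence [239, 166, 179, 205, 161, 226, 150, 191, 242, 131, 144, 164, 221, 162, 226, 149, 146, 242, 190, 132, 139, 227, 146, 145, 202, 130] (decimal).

Byte at offset 0: 0xEF = 11101111 → 3-byte char (#1). Advance 3.
Byte at offset 3: 0xCD = 11001101 → 2-byte char (#2). Advance 2.
Byte at offset 5: 0xE2 = 11100010 → 3-byte char (#3). Advance 3.
Byte at offset 8: 0xF2 = 11110010 → 4-byte char (#4). Advance 4.
Byte at offset 12: 0xDD = 11011101 → 2-byte char (#5). Advance 2.
Byte at offset 14: 0xE2 = 11100010 → 3-byte char (#6). Advance 3.
Byte at offset 17: 0xF2 = 11110010 → 4-byte char (#7). Advance 4.
Byte at offset 21: 0xE3 = 11100011 → 3-byte char (#8). Advance 3.
Byte at offset 24: 0xCA = 11001010 → 2-byte char (#9). Advance 2.
Reached end at offset 26 after 9 code points.

9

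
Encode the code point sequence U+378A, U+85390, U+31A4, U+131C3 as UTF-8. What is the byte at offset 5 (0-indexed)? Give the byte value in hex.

0x8E

U+378A → 3-byte form E3 9E 8A at offsets 0–2.
U+85390 → 4-byte form F2 85 8E 90 at offsets 3–6.
Offset 5 falls in char 2's range; it's byte 3 of F2 85 8E 90 = 0x8E.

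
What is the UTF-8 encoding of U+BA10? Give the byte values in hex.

U+BA10 = 0xBA10 = 47632 decimal. In range U+0800–U+FFFF → 3-byte form: 1110xxxx 10xxxxxx 10xxxxxx.
Binary (16 bits): 1011101000010000.
Split 4+6+6: 1011 | 101000 | 010000.
Byte 1: 11101011 = 0xEB.
Byte 2: 10101000 = 0xA8.
Byte 3: 10010000 = 0x90.

EB A8 90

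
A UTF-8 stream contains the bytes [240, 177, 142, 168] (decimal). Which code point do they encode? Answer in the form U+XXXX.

U+313A8

Leading byte 0xF0 = 11110000 matches 11110xxx → 4-byte sequence.
Byte 1: 0xF0 = 11110000, payload 000 (3 bits).
Byte 2: 0xB1 = 10110001 (10xxxxxx ✓), payload 110001.
Byte 3: 0x8E = 10001110 (10xxxxxx ✓), payload 001110.
Byte 4: 0xA8 = 10101000 (10xxxxxx ✓), payload 101000.
Concatenate: 000110001001110101000 = 0x313A8 (21 bits → U+313A8).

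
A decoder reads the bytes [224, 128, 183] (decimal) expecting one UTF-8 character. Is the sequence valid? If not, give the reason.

invalid (overlong encoding)

Leading byte 0xE0 = 11100000 → 3-byte form.
Continuation bytes all match 10xxxxxx. Payload decodes to 0x37.
But 0x37 < 0x800, the minimum for a 3-byte sequence — this is an overlong encoding.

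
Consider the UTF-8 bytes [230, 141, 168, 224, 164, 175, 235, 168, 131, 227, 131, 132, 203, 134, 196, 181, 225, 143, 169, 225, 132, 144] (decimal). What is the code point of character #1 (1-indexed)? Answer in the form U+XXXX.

Offset 0: leading byte 0xE6 = 11100110 → 3-byte char #1 = E6 8D A8.
Leading byte 0xE6 = 11100110 matches 1110xxxx → 3-byte sequence.
Byte 1: 0xE6 = 11100110, payload 0110 (4 bits).
Byte 2: 0x8D = 10001101 (10xxxxxx ✓), payload 001101.
Byte 3: 0xA8 = 10101000 (10xxxxxx ✓), payload 101000.
Concatenate: 0110001101101000 = 0x6368 (16 bits → U+6368).

U+6368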